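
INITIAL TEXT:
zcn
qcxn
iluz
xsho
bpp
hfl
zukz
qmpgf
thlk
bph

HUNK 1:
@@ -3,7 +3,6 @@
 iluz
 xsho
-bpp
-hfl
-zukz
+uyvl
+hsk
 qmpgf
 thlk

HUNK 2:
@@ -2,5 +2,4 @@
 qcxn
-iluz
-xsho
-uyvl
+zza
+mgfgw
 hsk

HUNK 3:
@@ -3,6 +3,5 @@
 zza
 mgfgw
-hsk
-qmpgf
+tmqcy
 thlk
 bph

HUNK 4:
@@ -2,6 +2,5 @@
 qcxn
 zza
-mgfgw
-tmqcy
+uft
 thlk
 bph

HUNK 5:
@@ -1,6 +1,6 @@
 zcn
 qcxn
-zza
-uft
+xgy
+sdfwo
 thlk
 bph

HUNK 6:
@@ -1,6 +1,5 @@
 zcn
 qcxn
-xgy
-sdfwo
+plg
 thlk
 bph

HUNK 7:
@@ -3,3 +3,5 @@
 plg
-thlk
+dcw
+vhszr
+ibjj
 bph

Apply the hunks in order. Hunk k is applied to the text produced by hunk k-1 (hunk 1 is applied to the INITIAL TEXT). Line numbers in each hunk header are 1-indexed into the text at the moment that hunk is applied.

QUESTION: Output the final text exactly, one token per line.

Answer: zcn
qcxn
plg
dcw
vhszr
ibjj
bph

Derivation:
Hunk 1: at line 3 remove [bpp,hfl,zukz] add [uyvl,hsk] -> 9 lines: zcn qcxn iluz xsho uyvl hsk qmpgf thlk bph
Hunk 2: at line 2 remove [iluz,xsho,uyvl] add [zza,mgfgw] -> 8 lines: zcn qcxn zza mgfgw hsk qmpgf thlk bph
Hunk 3: at line 3 remove [hsk,qmpgf] add [tmqcy] -> 7 lines: zcn qcxn zza mgfgw tmqcy thlk bph
Hunk 4: at line 2 remove [mgfgw,tmqcy] add [uft] -> 6 lines: zcn qcxn zza uft thlk bph
Hunk 5: at line 1 remove [zza,uft] add [xgy,sdfwo] -> 6 lines: zcn qcxn xgy sdfwo thlk bph
Hunk 6: at line 1 remove [xgy,sdfwo] add [plg] -> 5 lines: zcn qcxn plg thlk bph
Hunk 7: at line 3 remove [thlk] add [dcw,vhszr,ibjj] -> 7 lines: zcn qcxn plg dcw vhszr ibjj bph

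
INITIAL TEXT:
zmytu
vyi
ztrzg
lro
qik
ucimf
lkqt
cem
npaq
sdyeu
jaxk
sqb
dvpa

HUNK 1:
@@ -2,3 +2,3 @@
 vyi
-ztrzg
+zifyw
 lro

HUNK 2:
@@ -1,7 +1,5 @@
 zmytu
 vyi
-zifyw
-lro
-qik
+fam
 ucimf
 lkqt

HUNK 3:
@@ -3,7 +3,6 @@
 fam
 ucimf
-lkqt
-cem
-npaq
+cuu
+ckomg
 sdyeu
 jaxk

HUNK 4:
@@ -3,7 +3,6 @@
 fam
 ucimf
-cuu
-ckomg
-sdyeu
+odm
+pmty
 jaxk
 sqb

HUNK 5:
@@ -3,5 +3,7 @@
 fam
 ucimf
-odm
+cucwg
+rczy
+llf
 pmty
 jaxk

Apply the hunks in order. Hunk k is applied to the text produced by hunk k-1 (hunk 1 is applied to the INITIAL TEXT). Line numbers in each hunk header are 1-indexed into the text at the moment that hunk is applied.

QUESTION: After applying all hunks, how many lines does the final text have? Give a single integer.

Hunk 1: at line 2 remove [ztrzg] add [zifyw] -> 13 lines: zmytu vyi zifyw lro qik ucimf lkqt cem npaq sdyeu jaxk sqb dvpa
Hunk 2: at line 1 remove [zifyw,lro,qik] add [fam] -> 11 lines: zmytu vyi fam ucimf lkqt cem npaq sdyeu jaxk sqb dvpa
Hunk 3: at line 3 remove [lkqt,cem,npaq] add [cuu,ckomg] -> 10 lines: zmytu vyi fam ucimf cuu ckomg sdyeu jaxk sqb dvpa
Hunk 4: at line 3 remove [cuu,ckomg,sdyeu] add [odm,pmty] -> 9 lines: zmytu vyi fam ucimf odm pmty jaxk sqb dvpa
Hunk 5: at line 3 remove [odm] add [cucwg,rczy,llf] -> 11 lines: zmytu vyi fam ucimf cucwg rczy llf pmty jaxk sqb dvpa
Final line count: 11

Answer: 11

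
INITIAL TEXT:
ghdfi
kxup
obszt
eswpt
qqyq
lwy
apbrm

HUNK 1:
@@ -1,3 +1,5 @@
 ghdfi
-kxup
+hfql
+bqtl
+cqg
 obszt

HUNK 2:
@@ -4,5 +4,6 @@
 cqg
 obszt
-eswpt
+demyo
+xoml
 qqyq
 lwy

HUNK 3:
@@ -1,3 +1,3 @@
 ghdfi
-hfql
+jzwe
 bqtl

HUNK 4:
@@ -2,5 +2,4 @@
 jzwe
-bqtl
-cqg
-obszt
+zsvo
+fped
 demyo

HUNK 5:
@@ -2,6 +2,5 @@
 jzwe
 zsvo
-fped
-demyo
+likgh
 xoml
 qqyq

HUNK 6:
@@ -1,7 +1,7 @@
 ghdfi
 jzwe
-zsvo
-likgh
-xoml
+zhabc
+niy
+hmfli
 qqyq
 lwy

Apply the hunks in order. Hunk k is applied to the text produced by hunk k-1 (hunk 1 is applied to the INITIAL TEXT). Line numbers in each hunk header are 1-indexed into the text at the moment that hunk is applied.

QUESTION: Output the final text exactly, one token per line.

Hunk 1: at line 1 remove [kxup] add [hfql,bqtl,cqg] -> 9 lines: ghdfi hfql bqtl cqg obszt eswpt qqyq lwy apbrm
Hunk 2: at line 4 remove [eswpt] add [demyo,xoml] -> 10 lines: ghdfi hfql bqtl cqg obszt demyo xoml qqyq lwy apbrm
Hunk 3: at line 1 remove [hfql] add [jzwe] -> 10 lines: ghdfi jzwe bqtl cqg obszt demyo xoml qqyq lwy apbrm
Hunk 4: at line 2 remove [bqtl,cqg,obszt] add [zsvo,fped] -> 9 lines: ghdfi jzwe zsvo fped demyo xoml qqyq lwy apbrm
Hunk 5: at line 2 remove [fped,demyo] add [likgh] -> 8 lines: ghdfi jzwe zsvo likgh xoml qqyq lwy apbrm
Hunk 6: at line 1 remove [zsvo,likgh,xoml] add [zhabc,niy,hmfli] -> 8 lines: ghdfi jzwe zhabc niy hmfli qqyq lwy apbrm

Answer: ghdfi
jzwe
zhabc
niy
hmfli
qqyq
lwy
apbrm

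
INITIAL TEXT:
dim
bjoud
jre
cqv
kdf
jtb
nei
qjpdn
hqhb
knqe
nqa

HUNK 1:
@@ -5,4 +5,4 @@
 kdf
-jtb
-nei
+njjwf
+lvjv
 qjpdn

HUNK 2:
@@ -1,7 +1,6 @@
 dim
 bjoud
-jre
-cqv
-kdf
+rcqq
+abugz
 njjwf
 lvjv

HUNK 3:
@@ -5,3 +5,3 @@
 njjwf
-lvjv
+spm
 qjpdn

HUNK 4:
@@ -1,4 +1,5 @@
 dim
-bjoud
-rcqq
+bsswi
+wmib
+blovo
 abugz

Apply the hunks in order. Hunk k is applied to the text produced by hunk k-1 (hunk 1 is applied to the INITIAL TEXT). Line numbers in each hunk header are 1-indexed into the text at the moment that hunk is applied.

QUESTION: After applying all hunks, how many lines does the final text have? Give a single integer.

Hunk 1: at line 5 remove [jtb,nei] add [njjwf,lvjv] -> 11 lines: dim bjoud jre cqv kdf njjwf lvjv qjpdn hqhb knqe nqa
Hunk 2: at line 1 remove [jre,cqv,kdf] add [rcqq,abugz] -> 10 lines: dim bjoud rcqq abugz njjwf lvjv qjpdn hqhb knqe nqa
Hunk 3: at line 5 remove [lvjv] add [spm] -> 10 lines: dim bjoud rcqq abugz njjwf spm qjpdn hqhb knqe nqa
Hunk 4: at line 1 remove [bjoud,rcqq] add [bsswi,wmib,blovo] -> 11 lines: dim bsswi wmib blovo abugz njjwf spm qjpdn hqhb knqe nqa
Final line count: 11

Answer: 11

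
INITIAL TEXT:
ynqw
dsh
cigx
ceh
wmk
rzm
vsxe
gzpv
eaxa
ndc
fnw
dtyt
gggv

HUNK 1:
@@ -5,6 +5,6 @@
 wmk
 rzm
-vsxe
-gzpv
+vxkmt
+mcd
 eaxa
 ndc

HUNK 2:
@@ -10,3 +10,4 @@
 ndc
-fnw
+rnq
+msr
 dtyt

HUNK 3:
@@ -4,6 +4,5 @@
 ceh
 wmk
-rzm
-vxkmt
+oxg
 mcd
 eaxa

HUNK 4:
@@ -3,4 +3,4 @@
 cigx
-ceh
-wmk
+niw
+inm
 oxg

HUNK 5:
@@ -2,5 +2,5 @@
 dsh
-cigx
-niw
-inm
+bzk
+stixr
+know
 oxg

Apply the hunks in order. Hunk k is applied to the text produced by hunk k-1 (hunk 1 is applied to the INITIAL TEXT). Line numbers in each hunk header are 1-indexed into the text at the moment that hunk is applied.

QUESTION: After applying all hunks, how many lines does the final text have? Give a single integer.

Answer: 13

Derivation:
Hunk 1: at line 5 remove [vsxe,gzpv] add [vxkmt,mcd] -> 13 lines: ynqw dsh cigx ceh wmk rzm vxkmt mcd eaxa ndc fnw dtyt gggv
Hunk 2: at line 10 remove [fnw] add [rnq,msr] -> 14 lines: ynqw dsh cigx ceh wmk rzm vxkmt mcd eaxa ndc rnq msr dtyt gggv
Hunk 3: at line 4 remove [rzm,vxkmt] add [oxg] -> 13 lines: ynqw dsh cigx ceh wmk oxg mcd eaxa ndc rnq msr dtyt gggv
Hunk 4: at line 3 remove [ceh,wmk] add [niw,inm] -> 13 lines: ynqw dsh cigx niw inm oxg mcd eaxa ndc rnq msr dtyt gggv
Hunk 5: at line 2 remove [cigx,niw,inm] add [bzk,stixr,know] -> 13 lines: ynqw dsh bzk stixr know oxg mcd eaxa ndc rnq msr dtyt gggv
Final line count: 13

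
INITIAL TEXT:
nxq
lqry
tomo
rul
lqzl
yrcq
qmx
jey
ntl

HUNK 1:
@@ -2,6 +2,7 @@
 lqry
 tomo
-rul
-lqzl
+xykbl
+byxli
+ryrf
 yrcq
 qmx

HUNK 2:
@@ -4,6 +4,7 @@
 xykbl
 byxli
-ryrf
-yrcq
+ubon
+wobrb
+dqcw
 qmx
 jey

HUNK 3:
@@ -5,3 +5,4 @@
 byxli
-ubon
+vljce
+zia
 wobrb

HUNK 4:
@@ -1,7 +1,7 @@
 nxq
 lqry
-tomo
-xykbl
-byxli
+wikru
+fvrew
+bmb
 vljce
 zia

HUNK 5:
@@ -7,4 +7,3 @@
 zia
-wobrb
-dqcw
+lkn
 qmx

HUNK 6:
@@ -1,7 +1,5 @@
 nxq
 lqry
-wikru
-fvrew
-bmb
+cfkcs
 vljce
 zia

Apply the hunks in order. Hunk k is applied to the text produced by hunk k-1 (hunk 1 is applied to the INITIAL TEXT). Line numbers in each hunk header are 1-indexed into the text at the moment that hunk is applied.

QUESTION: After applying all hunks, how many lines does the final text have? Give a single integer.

Answer: 9

Derivation:
Hunk 1: at line 2 remove [rul,lqzl] add [xykbl,byxli,ryrf] -> 10 lines: nxq lqry tomo xykbl byxli ryrf yrcq qmx jey ntl
Hunk 2: at line 4 remove [ryrf,yrcq] add [ubon,wobrb,dqcw] -> 11 lines: nxq lqry tomo xykbl byxli ubon wobrb dqcw qmx jey ntl
Hunk 3: at line 5 remove [ubon] add [vljce,zia] -> 12 lines: nxq lqry tomo xykbl byxli vljce zia wobrb dqcw qmx jey ntl
Hunk 4: at line 1 remove [tomo,xykbl,byxli] add [wikru,fvrew,bmb] -> 12 lines: nxq lqry wikru fvrew bmb vljce zia wobrb dqcw qmx jey ntl
Hunk 5: at line 7 remove [wobrb,dqcw] add [lkn] -> 11 lines: nxq lqry wikru fvrew bmb vljce zia lkn qmx jey ntl
Hunk 6: at line 1 remove [wikru,fvrew,bmb] add [cfkcs] -> 9 lines: nxq lqry cfkcs vljce zia lkn qmx jey ntl
Final line count: 9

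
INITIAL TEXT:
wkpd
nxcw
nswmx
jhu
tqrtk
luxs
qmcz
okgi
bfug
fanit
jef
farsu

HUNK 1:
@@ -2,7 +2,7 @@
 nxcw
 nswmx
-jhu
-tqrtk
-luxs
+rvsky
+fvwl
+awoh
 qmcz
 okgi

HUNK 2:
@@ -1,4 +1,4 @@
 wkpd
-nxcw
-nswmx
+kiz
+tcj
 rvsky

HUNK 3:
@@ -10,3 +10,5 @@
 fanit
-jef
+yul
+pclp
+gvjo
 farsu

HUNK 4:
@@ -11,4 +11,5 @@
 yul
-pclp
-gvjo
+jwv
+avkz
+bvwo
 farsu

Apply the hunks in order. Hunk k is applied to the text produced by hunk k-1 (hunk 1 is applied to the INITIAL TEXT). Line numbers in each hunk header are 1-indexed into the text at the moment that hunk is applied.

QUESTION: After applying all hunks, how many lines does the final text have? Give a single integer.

Answer: 15

Derivation:
Hunk 1: at line 2 remove [jhu,tqrtk,luxs] add [rvsky,fvwl,awoh] -> 12 lines: wkpd nxcw nswmx rvsky fvwl awoh qmcz okgi bfug fanit jef farsu
Hunk 2: at line 1 remove [nxcw,nswmx] add [kiz,tcj] -> 12 lines: wkpd kiz tcj rvsky fvwl awoh qmcz okgi bfug fanit jef farsu
Hunk 3: at line 10 remove [jef] add [yul,pclp,gvjo] -> 14 lines: wkpd kiz tcj rvsky fvwl awoh qmcz okgi bfug fanit yul pclp gvjo farsu
Hunk 4: at line 11 remove [pclp,gvjo] add [jwv,avkz,bvwo] -> 15 lines: wkpd kiz tcj rvsky fvwl awoh qmcz okgi bfug fanit yul jwv avkz bvwo farsu
Final line count: 15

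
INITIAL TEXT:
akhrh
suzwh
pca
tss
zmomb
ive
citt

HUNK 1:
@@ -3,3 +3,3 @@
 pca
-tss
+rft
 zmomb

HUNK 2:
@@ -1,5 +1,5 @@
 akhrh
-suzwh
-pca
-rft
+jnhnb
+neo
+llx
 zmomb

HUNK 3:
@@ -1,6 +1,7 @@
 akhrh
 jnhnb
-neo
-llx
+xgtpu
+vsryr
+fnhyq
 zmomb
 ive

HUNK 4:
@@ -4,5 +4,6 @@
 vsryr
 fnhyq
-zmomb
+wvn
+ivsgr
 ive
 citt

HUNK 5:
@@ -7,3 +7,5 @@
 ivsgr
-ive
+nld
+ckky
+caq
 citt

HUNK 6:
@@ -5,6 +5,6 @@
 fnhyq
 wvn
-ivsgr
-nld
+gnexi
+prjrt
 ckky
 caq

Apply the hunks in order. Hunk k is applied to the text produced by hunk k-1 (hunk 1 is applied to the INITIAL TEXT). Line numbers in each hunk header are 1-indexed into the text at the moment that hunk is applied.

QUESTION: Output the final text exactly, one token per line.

Answer: akhrh
jnhnb
xgtpu
vsryr
fnhyq
wvn
gnexi
prjrt
ckky
caq
citt

Derivation:
Hunk 1: at line 3 remove [tss] add [rft] -> 7 lines: akhrh suzwh pca rft zmomb ive citt
Hunk 2: at line 1 remove [suzwh,pca,rft] add [jnhnb,neo,llx] -> 7 lines: akhrh jnhnb neo llx zmomb ive citt
Hunk 3: at line 1 remove [neo,llx] add [xgtpu,vsryr,fnhyq] -> 8 lines: akhrh jnhnb xgtpu vsryr fnhyq zmomb ive citt
Hunk 4: at line 4 remove [zmomb] add [wvn,ivsgr] -> 9 lines: akhrh jnhnb xgtpu vsryr fnhyq wvn ivsgr ive citt
Hunk 5: at line 7 remove [ive] add [nld,ckky,caq] -> 11 lines: akhrh jnhnb xgtpu vsryr fnhyq wvn ivsgr nld ckky caq citt
Hunk 6: at line 5 remove [ivsgr,nld] add [gnexi,prjrt] -> 11 lines: akhrh jnhnb xgtpu vsryr fnhyq wvn gnexi prjrt ckky caq citt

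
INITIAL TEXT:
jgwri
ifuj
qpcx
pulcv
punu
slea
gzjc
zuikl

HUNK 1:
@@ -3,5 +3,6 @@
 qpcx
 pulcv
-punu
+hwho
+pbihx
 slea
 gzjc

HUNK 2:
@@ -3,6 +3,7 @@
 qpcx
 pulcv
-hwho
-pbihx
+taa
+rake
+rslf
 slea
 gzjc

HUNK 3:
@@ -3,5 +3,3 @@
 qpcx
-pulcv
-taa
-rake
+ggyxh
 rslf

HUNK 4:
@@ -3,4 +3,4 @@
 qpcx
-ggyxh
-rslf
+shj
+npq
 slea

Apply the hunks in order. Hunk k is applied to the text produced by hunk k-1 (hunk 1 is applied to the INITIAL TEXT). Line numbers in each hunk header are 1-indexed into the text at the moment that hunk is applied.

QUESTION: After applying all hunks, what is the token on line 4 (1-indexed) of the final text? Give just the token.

Answer: shj

Derivation:
Hunk 1: at line 3 remove [punu] add [hwho,pbihx] -> 9 lines: jgwri ifuj qpcx pulcv hwho pbihx slea gzjc zuikl
Hunk 2: at line 3 remove [hwho,pbihx] add [taa,rake,rslf] -> 10 lines: jgwri ifuj qpcx pulcv taa rake rslf slea gzjc zuikl
Hunk 3: at line 3 remove [pulcv,taa,rake] add [ggyxh] -> 8 lines: jgwri ifuj qpcx ggyxh rslf slea gzjc zuikl
Hunk 4: at line 3 remove [ggyxh,rslf] add [shj,npq] -> 8 lines: jgwri ifuj qpcx shj npq slea gzjc zuikl
Final line 4: shj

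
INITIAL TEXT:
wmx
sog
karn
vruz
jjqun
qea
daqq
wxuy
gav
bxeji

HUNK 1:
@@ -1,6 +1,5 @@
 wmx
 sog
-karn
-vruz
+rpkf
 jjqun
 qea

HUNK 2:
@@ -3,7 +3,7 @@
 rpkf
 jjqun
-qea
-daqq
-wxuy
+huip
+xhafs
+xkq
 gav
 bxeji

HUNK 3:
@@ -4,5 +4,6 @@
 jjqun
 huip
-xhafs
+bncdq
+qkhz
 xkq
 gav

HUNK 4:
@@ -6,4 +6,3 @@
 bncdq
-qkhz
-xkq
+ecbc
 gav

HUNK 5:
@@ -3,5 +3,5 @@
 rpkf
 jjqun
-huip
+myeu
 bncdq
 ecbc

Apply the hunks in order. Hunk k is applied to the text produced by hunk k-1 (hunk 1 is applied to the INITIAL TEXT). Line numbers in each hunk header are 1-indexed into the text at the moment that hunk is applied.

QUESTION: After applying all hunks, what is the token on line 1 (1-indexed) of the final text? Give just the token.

Hunk 1: at line 1 remove [karn,vruz] add [rpkf] -> 9 lines: wmx sog rpkf jjqun qea daqq wxuy gav bxeji
Hunk 2: at line 3 remove [qea,daqq,wxuy] add [huip,xhafs,xkq] -> 9 lines: wmx sog rpkf jjqun huip xhafs xkq gav bxeji
Hunk 3: at line 4 remove [xhafs] add [bncdq,qkhz] -> 10 lines: wmx sog rpkf jjqun huip bncdq qkhz xkq gav bxeji
Hunk 4: at line 6 remove [qkhz,xkq] add [ecbc] -> 9 lines: wmx sog rpkf jjqun huip bncdq ecbc gav bxeji
Hunk 5: at line 3 remove [huip] add [myeu] -> 9 lines: wmx sog rpkf jjqun myeu bncdq ecbc gav bxeji
Final line 1: wmx

Answer: wmx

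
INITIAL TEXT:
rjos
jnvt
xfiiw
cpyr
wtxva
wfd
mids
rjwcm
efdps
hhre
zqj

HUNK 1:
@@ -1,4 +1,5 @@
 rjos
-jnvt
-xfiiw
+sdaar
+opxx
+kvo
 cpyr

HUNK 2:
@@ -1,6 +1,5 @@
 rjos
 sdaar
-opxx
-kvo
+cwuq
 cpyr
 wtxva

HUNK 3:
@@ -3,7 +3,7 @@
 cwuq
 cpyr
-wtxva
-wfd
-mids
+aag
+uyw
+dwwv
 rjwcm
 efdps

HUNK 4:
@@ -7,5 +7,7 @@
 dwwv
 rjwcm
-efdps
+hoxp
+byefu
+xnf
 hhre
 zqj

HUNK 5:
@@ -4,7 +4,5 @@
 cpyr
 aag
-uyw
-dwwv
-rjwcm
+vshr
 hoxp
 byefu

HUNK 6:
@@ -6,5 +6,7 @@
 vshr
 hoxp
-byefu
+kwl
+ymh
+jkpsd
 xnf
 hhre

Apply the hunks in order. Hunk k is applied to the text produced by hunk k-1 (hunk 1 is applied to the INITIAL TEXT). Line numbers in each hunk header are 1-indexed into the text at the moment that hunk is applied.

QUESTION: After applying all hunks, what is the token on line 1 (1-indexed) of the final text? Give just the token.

Answer: rjos

Derivation:
Hunk 1: at line 1 remove [jnvt,xfiiw] add [sdaar,opxx,kvo] -> 12 lines: rjos sdaar opxx kvo cpyr wtxva wfd mids rjwcm efdps hhre zqj
Hunk 2: at line 1 remove [opxx,kvo] add [cwuq] -> 11 lines: rjos sdaar cwuq cpyr wtxva wfd mids rjwcm efdps hhre zqj
Hunk 3: at line 3 remove [wtxva,wfd,mids] add [aag,uyw,dwwv] -> 11 lines: rjos sdaar cwuq cpyr aag uyw dwwv rjwcm efdps hhre zqj
Hunk 4: at line 7 remove [efdps] add [hoxp,byefu,xnf] -> 13 lines: rjos sdaar cwuq cpyr aag uyw dwwv rjwcm hoxp byefu xnf hhre zqj
Hunk 5: at line 4 remove [uyw,dwwv,rjwcm] add [vshr] -> 11 lines: rjos sdaar cwuq cpyr aag vshr hoxp byefu xnf hhre zqj
Hunk 6: at line 6 remove [byefu] add [kwl,ymh,jkpsd] -> 13 lines: rjos sdaar cwuq cpyr aag vshr hoxp kwl ymh jkpsd xnf hhre zqj
Final line 1: rjos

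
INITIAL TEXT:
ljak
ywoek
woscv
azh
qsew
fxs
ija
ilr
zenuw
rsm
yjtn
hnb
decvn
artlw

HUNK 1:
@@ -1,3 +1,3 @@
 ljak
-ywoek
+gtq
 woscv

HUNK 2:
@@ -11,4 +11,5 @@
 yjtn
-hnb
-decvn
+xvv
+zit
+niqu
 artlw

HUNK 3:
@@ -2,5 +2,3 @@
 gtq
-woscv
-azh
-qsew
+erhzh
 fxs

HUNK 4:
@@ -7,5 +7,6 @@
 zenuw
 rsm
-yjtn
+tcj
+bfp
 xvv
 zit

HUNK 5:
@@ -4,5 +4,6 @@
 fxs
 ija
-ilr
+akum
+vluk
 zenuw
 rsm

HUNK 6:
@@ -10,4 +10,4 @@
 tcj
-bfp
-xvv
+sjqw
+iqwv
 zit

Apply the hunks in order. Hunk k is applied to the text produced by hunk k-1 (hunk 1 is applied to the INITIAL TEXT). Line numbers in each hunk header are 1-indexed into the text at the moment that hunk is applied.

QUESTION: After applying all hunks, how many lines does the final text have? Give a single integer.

Hunk 1: at line 1 remove [ywoek] add [gtq] -> 14 lines: ljak gtq woscv azh qsew fxs ija ilr zenuw rsm yjtn hnb decvn artlw
Hunk 2: at line 11 remove [hnb,decvn] add [xvv,zit,niqu] -> 15 lines: ljak gtq woscv azh qsew fxs ija ilr zenuw rsm yjtn xvv zit niqu artlw
Hunk 3: at line 2 remove [woscv,azh,qsew] add [erhzh] -> 13 lines: ljak gtq erhzh fxs ija ilr zenuw rsm yjtn xvv zit niqu artlw
Hunk 4: at line 7 remove [yjtn] add [tcj,bfp] -> 14 lines: ljak gtq erhzh fxs ija ilr zenuw rsm tcj bfp xvv zit niqu artlw
Hunk 5: at line 4 remove [ilr] add [akum,vluk] -> 15 lines: ljak gtq erhzh fxs ija akum vluk zenuw rsm tcj bfp xvv zit niqu artlw
Hunk 6: at line 10 remove [bfp,xvv] add [sjqw,iqwv] -> 15 lines: ljak gtq erhzh fxs ija akum vluk zenuw rsm tcj sjqw iqwv zit niqu artlw
Final line count: 15

Answer: 15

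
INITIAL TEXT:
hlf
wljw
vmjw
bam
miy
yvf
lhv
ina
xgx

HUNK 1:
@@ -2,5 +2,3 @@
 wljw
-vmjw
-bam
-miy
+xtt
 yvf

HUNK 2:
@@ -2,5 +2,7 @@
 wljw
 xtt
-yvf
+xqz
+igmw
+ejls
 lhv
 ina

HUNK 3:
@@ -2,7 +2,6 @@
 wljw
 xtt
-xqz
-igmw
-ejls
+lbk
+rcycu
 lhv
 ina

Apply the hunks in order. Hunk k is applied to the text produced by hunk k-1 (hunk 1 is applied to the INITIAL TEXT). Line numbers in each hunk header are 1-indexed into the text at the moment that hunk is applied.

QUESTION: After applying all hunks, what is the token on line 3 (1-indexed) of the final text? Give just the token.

Answer: xtt

Derivation:
Hunk 1: at line 2 remove [vmjw,bam,miy] add [xtt] -> 7 lines: hlf wljw xtt yvf lhv ina xgx
Hunk 2: at line 2 remove [yvf] add [xqz,igmw,ejls] -> 9 lines: hlf wljw xtt xqz igmw ejls lhv ina xgx
Hunk 3: at line 2 remove [xqz,igmw,ejls] add [lbk,rcycu] -> 8 lines: hlf wljw xtt lbk rcycu lhv ina xgx
Final line 3: xtt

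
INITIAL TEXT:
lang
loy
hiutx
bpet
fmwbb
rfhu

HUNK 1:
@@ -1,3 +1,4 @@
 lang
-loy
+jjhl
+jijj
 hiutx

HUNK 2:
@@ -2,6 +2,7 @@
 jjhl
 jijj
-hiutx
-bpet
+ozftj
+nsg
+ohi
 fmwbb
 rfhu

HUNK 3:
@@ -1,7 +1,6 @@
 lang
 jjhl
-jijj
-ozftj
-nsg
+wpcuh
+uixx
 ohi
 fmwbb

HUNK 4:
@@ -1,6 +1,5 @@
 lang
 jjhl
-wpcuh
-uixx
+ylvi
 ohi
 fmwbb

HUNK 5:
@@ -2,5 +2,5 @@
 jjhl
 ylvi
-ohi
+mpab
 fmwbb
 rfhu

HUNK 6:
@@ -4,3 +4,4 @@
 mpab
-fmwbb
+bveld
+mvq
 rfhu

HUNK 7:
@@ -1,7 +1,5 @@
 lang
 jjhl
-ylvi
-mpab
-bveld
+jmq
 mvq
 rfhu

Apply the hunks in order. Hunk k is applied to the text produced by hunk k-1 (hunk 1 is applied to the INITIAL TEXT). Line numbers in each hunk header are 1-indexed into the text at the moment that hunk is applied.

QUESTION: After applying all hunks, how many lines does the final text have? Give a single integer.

Hunk 1: at line 1 remove [loy] add [jjhl,jijj] -> 7 lines: lang jjhl jijj hiutx bpet fmwbb rfhu
Hunk 2: at line 2 remove [hiutx,bpet] add [ozftj,nsg,ohi] -> 8 lines: lang jjhl jijj ozftj nsg ohi fmwbb rfhu
Hunk 3: at line 1 remove [jijj,ozftj,nsg] add [wpcuh,uixx] -> 7 lines: lang jjhl wpcuh uixx ohi fmwbb rfhu
Hunk 4: at line 1 remove [wpcuh,uixx] add [ylvi] -> 6 lines: lang jjhl ylvi ohi fmwbb rfhu
Hunk 5: at line 2 remove [ohi] add [mpab] -> 6 lines: lang jjhl ylvi mpab fmwbb rfhu
Hunk 6: at line 4 remove [fmwbb] add [bveld,mvq] -> 7 lines: lang jjhl ylvi mpab bveld mvq rfhu
Hunk 7: at line 1 remove [ylvi,mpab,bveld] add [jmq] -> 5 lines: lang jjhl jmq mvq rfhu
Final line count: 5

Answer: 5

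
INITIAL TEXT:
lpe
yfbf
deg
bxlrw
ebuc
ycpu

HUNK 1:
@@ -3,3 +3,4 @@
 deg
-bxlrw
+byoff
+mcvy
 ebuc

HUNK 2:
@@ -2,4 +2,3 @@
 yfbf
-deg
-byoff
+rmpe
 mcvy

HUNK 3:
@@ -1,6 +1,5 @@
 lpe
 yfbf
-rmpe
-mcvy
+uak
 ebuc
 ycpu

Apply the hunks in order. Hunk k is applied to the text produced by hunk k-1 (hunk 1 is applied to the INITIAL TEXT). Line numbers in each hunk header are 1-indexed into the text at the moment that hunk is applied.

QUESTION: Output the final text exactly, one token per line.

Hunk 1: at line 3 remove [bxlrw] add [byoff,mcvy] -> 7 lines: lpe yfbf deg byoff mcvy ebuc ycpu
Hunk 2: at line 2 remove [deg,byoff] add [rmpe] -> 6 lines: lpe yfbf rmpe mcvy ebuc ycpu
Hunk 3: at line 1 remove [rmpe,mcvy] add [uak] -> 5 lines: lpe yfbf uak ebuc ycpu

Answer: lpe
yfbf
uak
ebuc
ycpu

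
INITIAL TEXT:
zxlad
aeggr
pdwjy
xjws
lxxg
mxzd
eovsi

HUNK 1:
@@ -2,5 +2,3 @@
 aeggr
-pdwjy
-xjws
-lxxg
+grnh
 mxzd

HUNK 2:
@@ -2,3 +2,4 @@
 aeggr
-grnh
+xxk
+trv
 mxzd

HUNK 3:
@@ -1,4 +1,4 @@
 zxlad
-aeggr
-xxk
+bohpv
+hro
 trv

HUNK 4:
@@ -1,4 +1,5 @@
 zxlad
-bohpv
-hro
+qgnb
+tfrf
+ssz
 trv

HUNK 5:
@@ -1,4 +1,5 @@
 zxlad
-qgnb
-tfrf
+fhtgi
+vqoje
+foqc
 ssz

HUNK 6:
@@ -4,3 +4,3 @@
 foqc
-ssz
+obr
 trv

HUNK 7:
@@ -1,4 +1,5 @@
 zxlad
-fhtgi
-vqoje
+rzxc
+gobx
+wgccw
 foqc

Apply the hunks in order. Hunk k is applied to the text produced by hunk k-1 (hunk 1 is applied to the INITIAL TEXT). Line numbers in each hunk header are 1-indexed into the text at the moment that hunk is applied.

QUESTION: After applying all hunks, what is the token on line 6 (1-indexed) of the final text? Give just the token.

Answer: obr

Derivation:
Hunk 1: at line 2 remove [pdwjy,xjws,lxxg] add [grnh] -> 5 lines: zxlad aeggr grnh mxzd eovsi
Hunk 2: at line 2 remove [grnh] add [xxk,trv] -> 6 lines: zxlad aeggr xxk trv mxzd eovsi
Hunk 3: at line 1 remove [aeggr,xxk] add [bohpv,hro] -> 6 lines: zxlad bohpv hro trv mxzd eovsi
Hunk 4: at line 1 remove [bohpv,hro] add [qgnb,tfrf,ssz] -> 7 lines: zxlad qgnb tfrf ssz trv mxzd eovsi
Hunk 5: at line 1 remove [qgnb,tfrf] add [fhtgi,vqoje,foqc] -> 8 lines: zxlad fhtgi vqoje foqc ssz trv mxzd eovsi
Hunk 6: at line 4 remove [ssz] add [obr] -> 8 lines: zxlad fhtgi vqoje foqc obr trv mxzd eovsi
Hunk 7: at line 1 remove [fhtgi,vqoje] add [rzxc,gobx,wgccw] -> 9 lines: zxlad rzxc gobx wgccw foqc obr trv mxzd eovsi
Final line 6: obr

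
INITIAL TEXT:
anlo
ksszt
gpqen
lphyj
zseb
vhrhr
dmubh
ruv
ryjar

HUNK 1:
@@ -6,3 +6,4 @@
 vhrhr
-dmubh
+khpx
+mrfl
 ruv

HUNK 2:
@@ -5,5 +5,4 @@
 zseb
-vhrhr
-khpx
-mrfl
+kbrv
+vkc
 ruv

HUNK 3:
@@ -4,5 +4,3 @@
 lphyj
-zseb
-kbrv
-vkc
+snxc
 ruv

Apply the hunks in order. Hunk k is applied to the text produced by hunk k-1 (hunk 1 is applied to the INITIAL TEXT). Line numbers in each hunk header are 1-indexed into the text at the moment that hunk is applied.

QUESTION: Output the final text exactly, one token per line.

Answer: anlo
ksszt
gpqen
lphyj
snxc
ruv
ryjar

Derivation:
Hunk 1: at line 6 remove [dmubh] add [khpx,mrfl] -> 10 lines: anlo ksszt gpqen lphyj zseb vhrhr khpx mrfl ruv ryjar
Hunk 2: at line 5 remove [vhrhr,khpx,mrfl] add [kbrv,vkc] -> 9 lines: anlo ksszt gpqen lphyj zseb kbrv vkc ruv ryjar
Hunk 3: at line 4 remove [zseb,kbrv,vkc] add [snxc] -> 7 lines: anlo ksszt gpqen lphyj snxc ruv ryjar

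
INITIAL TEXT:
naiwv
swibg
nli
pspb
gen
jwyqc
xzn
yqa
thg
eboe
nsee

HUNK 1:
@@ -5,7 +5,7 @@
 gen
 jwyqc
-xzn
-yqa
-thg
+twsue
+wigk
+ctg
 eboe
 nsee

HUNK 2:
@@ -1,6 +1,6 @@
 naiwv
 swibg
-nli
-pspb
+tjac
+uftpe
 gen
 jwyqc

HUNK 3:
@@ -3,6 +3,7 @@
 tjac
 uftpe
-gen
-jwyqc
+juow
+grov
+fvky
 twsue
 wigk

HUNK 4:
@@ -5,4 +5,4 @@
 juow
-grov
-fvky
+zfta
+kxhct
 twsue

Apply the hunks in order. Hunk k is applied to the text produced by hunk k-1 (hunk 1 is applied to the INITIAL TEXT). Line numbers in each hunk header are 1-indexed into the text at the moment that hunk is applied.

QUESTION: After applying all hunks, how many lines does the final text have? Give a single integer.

Answer: 12

Derivation:
Hunk 1: at line 5 remove [xzn,yqa,thg] add [twsue,wigk,ctg] -> 11 lines: naiwv swibg nli pspb gen jwyqc twsue wigk ctg eboe nsee
Hunk 2: at line 1 remove [nli,pspb] add [tjac,uftpe] -> 11 lines: naiwv swibg tjac uftpe gen jwyqc twsue wigk ctg eboe nsee
Hunk 3: at line 3 remove [gen,jwyqc] add [juow,grov,fvky] -> 12 lines: naiwv swibg tjac uftpe juow grov fvky twsue wigk ctg eboe nsee
Hunk 4: at line 5 remove [grov,fvky] add [zfta,kxhct] -> 12 lines: naiwv swibg tjac uftpe juow zfta kxhct twsue wigk ctg eboe nsee
Final line count: 12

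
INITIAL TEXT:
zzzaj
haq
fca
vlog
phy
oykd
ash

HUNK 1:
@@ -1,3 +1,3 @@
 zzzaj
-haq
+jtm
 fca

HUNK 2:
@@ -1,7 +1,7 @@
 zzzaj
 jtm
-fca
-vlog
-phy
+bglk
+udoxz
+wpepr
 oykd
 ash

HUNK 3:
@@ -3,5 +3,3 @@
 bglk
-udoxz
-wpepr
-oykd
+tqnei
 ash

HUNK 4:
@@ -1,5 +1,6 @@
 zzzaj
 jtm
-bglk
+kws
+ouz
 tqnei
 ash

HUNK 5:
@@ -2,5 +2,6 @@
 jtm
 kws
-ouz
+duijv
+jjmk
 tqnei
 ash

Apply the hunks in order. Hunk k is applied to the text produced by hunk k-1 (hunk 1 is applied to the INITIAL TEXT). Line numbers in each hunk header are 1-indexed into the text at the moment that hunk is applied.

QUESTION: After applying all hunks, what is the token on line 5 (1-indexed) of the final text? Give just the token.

Hunk 1: at line 1 remove [haq] add [jtm] -> 7 lines: zzzaj jtm fca vlog phy oykd ash
Hunk 2: at line 1 remove [fca,vlog,phy] add [bglk,udoxz,wpepr] -> 7 lines: zzzaj jtm bglk udoxz wpepr oykd ash
Hunk 3: at line 3 remove [udoxz,wpepr,oykd] add [tqnei] -> 5 lines: zzzaj jtm bglk tqnei ash
Hunk 4: at line 1 remove [bglk] add [kws,ouz] -> 6 lines: zzzaj jtm kws ouz tqnei ash
Hunk 5: at line 2 remove [ouz] add [duijv,jjmk] -> 7 lines: zzzaj jtm kws duijv jjmk tqnei ash
Final line 5: jjmk

Answer: jjmk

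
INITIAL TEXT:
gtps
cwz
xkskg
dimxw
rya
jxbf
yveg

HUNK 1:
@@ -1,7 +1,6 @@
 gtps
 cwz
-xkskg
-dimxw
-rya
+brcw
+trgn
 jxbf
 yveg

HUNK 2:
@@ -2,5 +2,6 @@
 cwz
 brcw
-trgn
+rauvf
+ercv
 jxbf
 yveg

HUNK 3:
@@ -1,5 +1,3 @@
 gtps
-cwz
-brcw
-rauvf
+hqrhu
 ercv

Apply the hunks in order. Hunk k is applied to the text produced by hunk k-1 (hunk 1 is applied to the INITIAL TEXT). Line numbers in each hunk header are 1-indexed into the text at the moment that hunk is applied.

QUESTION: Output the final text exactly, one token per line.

Answer: gtps
hqrhu
ercv
jxbf
yveg

Derivation:
Hunk 1: at line 1 remove [xkskg,dimxw,rya] add [brcw,trgn] -> 6 lines: gtps cwz brcw trgn jxbf yveg
Hunk 2: at line 2 remove [trgn] add [rauvf,ercv] -> 7 lines: gtps cwz brcw rauvf ercv jxbf yveg
Hunk 3: at line 1 remove [cwz,brcw,rauvf] add [hqrhu] -> 5 lines: gtps hqrhu ercv jxbf yveg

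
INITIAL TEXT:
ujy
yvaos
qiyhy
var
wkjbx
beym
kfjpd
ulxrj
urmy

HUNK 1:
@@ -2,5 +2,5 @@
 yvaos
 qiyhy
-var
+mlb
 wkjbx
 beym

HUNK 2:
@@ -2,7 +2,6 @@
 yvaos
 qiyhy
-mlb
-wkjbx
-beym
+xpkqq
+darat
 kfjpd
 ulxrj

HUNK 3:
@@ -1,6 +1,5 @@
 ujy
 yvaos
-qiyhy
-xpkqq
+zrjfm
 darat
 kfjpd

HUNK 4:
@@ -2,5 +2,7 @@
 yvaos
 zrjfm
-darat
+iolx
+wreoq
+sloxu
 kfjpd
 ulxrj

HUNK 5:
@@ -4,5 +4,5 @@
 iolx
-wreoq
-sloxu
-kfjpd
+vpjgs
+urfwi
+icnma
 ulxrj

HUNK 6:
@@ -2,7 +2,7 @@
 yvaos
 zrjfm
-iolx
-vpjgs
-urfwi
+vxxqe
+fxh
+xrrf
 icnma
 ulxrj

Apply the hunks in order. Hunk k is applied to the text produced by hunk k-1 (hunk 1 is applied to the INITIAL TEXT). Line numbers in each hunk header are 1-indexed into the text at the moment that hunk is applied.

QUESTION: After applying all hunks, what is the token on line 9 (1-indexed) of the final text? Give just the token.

Hunk 1: at line 2 remove [var] add [mlb] -> 9 lines: ujy yvaos qiyhy mlb wkjbx beym kfjpd ulxrj urmy
Hunk 2: at line 2 remove [mlb,wkjbx,beym] add [xpkqq,darat] -> 8 lines: ujy yvaos qiyhy xpkqq darat kfjpd ulxrj urmy
Hunk 3: at line 1 remove [qiyhy,xpkqq] add [zrjfm] -> 7 lines: ujy yvaos zrjfm darat kfjpd ulxrj urmy
Hunk 4: at line 2 remove [darat] add [iolx,wreoq,sloxu] -> 9 lines: ujy yvaos zrjfm iolx wreoq sloxu kfjpd ulxrj urmy
Hunk 5: at line 4 remove [wreoq,sloxu,kfjpd] add [vpjgs,urfwi,icnma] -> 9 lines: ujy yvaos zrjfm iolx vpjgs urfwi icnma ulxrj urmy
Hunk 6: at line 2 remove [iolx,vpjgs,urfwi] add [vxxqe,fxh,xrrf] -> 9 lines: ujy yvaos zrjfm vxxqe fxh xrrf icnma ulxrj urmy
Final line 9: urmy

Answer: urmy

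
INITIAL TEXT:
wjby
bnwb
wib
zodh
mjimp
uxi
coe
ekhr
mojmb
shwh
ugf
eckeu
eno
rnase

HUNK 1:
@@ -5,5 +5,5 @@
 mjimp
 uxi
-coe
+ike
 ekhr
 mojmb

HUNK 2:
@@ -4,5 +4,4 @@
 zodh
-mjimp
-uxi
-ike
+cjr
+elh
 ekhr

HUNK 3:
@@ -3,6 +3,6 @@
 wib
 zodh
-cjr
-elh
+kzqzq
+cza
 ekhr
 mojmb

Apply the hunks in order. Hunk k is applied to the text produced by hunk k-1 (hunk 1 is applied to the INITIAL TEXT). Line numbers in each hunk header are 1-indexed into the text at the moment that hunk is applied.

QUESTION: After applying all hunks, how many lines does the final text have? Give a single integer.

Hunk 1: at line 5 remove [coe] add [ike] -> 14 lines: wjby bnwb wib zodh mjimp uxi ike ekhr mojmb shwh ugf eckeu eno rnase
Hunk 2: at line 4 remove [mjimp,uxi,ike] add [cjr,elh] -> 13 lines: wjby bnwb wib zodh cjr elh ekhr mojmb shwh ugf eckeu eno rnase
Hunk 3: at line 3 remove [cjr,elh] add [kzqzq,cza] -> 13 lines: wjby bnwb wib zodh kzqzq cza ekhr mojmb shwh ugf eckeu eno rnase
Final line count: 13

Answer: 13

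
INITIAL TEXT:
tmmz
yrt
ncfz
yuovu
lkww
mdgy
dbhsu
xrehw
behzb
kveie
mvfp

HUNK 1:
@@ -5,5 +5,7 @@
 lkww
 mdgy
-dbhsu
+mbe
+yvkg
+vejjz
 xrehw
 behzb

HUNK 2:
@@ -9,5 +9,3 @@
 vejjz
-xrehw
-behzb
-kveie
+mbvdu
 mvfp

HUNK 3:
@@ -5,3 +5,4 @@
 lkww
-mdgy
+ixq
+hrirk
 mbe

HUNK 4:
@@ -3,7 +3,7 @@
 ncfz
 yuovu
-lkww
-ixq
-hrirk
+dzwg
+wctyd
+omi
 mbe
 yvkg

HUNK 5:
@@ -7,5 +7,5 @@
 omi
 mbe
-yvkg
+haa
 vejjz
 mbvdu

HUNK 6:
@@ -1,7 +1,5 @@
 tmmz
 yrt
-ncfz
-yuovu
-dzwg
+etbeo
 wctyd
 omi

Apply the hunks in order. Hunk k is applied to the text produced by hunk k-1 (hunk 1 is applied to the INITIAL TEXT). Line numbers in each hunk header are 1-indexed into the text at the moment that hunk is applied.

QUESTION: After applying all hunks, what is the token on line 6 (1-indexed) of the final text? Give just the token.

Hunk 1: at line 5 remove [dbhsu] add [mbe,yvkg,vejjz] -> 13 lines: tmmz yrt ncfz yuovu lkww mdgy mbe yvkg vejjz xrehw behzb kveie mvfp
Hunk 2: at line 9 remove [xrehw,behzb,kveie] add [mbvdu] -> 11 lines: tmmz yrt ncfz yuovu lkww mdgy mbe yvkg vejjz mbvdu mvfp
Hunk 3: at line 5 remove [mdgy] add [ixq,hrirk] -> 12 lines: tmmz yrt ncfz yuovu lkww ixq hrirk mbe yvkg vejjz mbvdu mvfp
Hunk 4: at line 3 remove [lkww,ixq,hrirk] add [dzwg,wctyd,omi] -> 12 lines: tmmz yrt ncfz yuovu dzwg wctyd omi mbe yvkg vejjz mbvdu mvfp
Hunk 5: at line 7 remove [yvkg] add [haa] -> 12 lines: tmmz yrt ncfz yuovu dzwg wctyd omi mbe haa vejjz mbvdu mvfp
Hunk 6: at line 1 remove [ncfz,yuovu,dzwg] add [etbeo] -> 10 lines: tmmz yrt etbeo wctyd omi mbe haa vejjz mbvdu mvfp
Final line 6: mbe

Answer: mbe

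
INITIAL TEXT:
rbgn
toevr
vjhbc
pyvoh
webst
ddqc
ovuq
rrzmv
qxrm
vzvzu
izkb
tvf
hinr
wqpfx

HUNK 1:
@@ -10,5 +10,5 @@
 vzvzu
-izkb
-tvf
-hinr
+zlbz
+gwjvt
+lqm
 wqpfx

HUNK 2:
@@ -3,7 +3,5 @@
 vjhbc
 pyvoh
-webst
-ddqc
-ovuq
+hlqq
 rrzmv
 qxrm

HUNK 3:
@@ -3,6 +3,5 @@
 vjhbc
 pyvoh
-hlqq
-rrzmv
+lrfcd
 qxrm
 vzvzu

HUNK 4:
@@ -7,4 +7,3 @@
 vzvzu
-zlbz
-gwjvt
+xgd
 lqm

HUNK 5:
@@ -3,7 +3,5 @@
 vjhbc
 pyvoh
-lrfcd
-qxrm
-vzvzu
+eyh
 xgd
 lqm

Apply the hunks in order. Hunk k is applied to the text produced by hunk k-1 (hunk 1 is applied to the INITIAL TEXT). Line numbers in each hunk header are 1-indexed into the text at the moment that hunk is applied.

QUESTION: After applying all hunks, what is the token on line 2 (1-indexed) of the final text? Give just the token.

Answer: toevr

Derivation:
Hunk 1: at line 10 remove [izkb,tvf,hinr] add [zlbz,gwjvt,lqm] -> 14 lines: rbgn toevr vjhbc pyvoh webst ddqc ovuq rrzmv qxrm vzvzu zlbz gwjvt lqm wqpfx
Hunk 2: at line 3 remove [webst,ddqc,ovuq] add [hlqq] -> 12 lines: rbgn toevr vjhbc pyvoh hlqq rrzmv qxrm vzvzu zlbz gwjvt lqm wqpfx
Hunk 3: at line 3 remove [hlqq,rrzmv] add [lrfcd] -> 11 lines: rbgn toevr vjhbc pyvoh lrfcd qxrm vzvzu zlbz gwjvt lqm wqpfx
Hunk 4: at line 7 remove [zlbz,gwjvt] add [xgd] -> 10 lines: rbgn toevr vjhbc pyvoh lrfcd qxrm vzvzu xgd lqm wqpfx
Hunk 5: at line 3 remove [lrfcd,qxrm,vzvzu] add [eyh] -> 8 lines: rbgn toevr vjhbc pyvoh eyh xgd lqm wqpfx
Final line 2: toevr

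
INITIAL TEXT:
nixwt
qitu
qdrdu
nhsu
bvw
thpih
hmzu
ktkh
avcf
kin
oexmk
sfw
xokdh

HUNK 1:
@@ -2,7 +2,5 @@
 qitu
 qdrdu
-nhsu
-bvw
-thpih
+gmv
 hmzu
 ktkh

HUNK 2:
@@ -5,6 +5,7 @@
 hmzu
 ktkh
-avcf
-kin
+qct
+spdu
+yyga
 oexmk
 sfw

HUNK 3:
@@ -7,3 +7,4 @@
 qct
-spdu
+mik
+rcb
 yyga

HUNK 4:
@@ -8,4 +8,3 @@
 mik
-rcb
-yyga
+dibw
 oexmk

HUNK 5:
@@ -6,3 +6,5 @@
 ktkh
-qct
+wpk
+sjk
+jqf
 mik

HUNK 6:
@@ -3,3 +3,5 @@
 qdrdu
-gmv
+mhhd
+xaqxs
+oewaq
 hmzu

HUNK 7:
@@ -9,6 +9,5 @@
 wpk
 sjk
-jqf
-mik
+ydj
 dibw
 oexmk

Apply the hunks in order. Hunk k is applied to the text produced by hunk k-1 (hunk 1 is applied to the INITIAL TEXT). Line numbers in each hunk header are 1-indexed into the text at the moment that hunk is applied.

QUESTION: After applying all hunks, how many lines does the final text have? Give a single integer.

Answer: 15

Derivation:
Hunk 1: at line 2 remove [nhsu,bvw,thpih] add [gmv] -> 11 lines: nixwt qitu qdrdu gmv hmzu ktkh avcf kin oexmk sfw xokdh
Hunk 2: at line 5 remove [avcf,kin] add [qct,spdu,yyga] -> 12 lines: nixwt qitu qdrdu gmv hmzu ktkh qct spdu yyga oexmk sfw xokdh
Hunk 3: at line 7 remove [spdu] add [mik,rcb] -> 13 lines: nixwt qitu qdrdu gmv hmzu ktkh qct mik rcb yyga oexmk sfw xokdh
Hunk 4: at line 8 remove [rcb,yyga] add [dibw] -> 12 lines: nixwt qitu qdrdu gmv hmzu ktkh qct mik dibw oexmk sfw xokdh
Hunk 5: at line 6 remove [qct] add [wpk,sjk,jqf] -> 14 lines: nixwt qitu qdrdu gmv hmzu ktkh wpk sjk jqf mik dibw oexmk sfw xokdh
Hunk 6: at line 3 remove [gmv] add [mhhd,xaqxs,oewaq] -> 16 lines: nixwt qitu qdrdu mhhd xaqxs oewaq hmzu ktkh wpk sjk jqf mik dibw oexmk sfw xokdh
Hunk 7: at line 9 remove [jqf,mik] add [ydj] -> 15 lines: nixwt qitu qdrdu mhhd xaqxs oewaq hmzu ktkh wpk sjk ydj dibw oexmk sfw xokdh
Final line count: 15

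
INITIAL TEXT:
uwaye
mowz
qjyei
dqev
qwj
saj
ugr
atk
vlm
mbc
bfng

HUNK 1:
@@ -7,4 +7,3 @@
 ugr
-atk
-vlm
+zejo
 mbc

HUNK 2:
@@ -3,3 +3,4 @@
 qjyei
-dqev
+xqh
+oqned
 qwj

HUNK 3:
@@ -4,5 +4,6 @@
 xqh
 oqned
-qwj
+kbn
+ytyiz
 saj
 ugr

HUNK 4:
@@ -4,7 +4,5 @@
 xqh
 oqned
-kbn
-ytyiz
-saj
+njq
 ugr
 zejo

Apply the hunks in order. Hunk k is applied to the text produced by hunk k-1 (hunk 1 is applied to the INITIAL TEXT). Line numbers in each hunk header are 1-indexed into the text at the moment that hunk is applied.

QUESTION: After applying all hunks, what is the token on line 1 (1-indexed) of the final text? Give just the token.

Hunk 1: at line 7 remove [atk,vlm] add [zejo] -> 10 lines: uwaye mowz qjyei dqev qwj saj ugr zejo mbc bfng
Hunk 2: at line 3 remove [dqev] add [xqh,oqned] -> 11 lines: uwaye mowz qjyei xqh oqned qwj saj ugr zejo mbc bfng
Hunk 3: at line 4 remove [qwj] add [kbn,ytyiz] -> 12 lines: uwaye mowz qjyei xqh oqned kbn ytyiz saj ugr zejo mbc bfng
Hunk 4: at line 4 remove [kbn,ytyiz,saj] add [njq] -> 10 lines: uwaye mowz qjyei xqh oqned njq ugr zejo mbc bfng
Final line 1: uwaye

Answer: uwaye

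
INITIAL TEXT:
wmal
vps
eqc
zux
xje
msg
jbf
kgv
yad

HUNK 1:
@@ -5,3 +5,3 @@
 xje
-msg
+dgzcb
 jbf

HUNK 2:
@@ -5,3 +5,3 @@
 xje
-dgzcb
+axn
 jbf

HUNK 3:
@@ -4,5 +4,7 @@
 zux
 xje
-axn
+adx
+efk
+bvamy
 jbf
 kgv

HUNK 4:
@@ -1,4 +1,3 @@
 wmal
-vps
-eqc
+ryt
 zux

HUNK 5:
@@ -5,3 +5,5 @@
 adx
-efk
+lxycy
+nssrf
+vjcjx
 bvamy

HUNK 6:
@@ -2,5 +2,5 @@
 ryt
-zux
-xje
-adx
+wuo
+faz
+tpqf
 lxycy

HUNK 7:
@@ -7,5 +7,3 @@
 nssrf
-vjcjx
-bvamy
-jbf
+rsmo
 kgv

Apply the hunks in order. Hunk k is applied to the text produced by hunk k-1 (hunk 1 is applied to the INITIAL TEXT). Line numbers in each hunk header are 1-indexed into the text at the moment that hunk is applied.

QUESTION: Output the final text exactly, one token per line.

Answer: wmal
ryt
wuo
faz
tpqf
lxycy
nssrf
rsmo
kgv
yad

Derivation:
Hunk 1: at line 5 remove [msg] add [dgzcb] -> 9 lines: wmal vps eqc zux xje dgzcb jbf kgv yad
Hunk 2: at line 5 remove [dgzcb] add [axn] -> 9 lines: wmal vps eqc zux xje axn jbf kgv yad
Hunk 3: at line 4 remove [axn] add [adx,efk,bvamy] -> 11 lines: wmal vps eqc zux xje adx efk bvamy jbf kgv yad
Hunk 4: at line 1 remove [vps,eqc] add [ryt] -> 10 lines: wmal ryt zux xje adx efk bvamy jbf kgv yad
Hunk 5: at line 5 remove [efk] add [lxycy,nssrf,vjcjx] -> 12 lines: wmal ryt zux xje adx lxycy nssrf vjcjx bvamy jbf kgv yad
Hunk 6: at line 2 remove [zux,xje,adx] add [wuo,faz,tpqf] -> 12 lines: wmal ryt wuo faz tpqf lxycy nssrf vjcjx bvamy jbf kgv yad
Hunk 7: at line 7 remove [vjcjx,bvamy,jbf] add [rsmo] -> 10 lines: wmal ryt wuo faz tpqf lxycy nssrf rsmo kgv yad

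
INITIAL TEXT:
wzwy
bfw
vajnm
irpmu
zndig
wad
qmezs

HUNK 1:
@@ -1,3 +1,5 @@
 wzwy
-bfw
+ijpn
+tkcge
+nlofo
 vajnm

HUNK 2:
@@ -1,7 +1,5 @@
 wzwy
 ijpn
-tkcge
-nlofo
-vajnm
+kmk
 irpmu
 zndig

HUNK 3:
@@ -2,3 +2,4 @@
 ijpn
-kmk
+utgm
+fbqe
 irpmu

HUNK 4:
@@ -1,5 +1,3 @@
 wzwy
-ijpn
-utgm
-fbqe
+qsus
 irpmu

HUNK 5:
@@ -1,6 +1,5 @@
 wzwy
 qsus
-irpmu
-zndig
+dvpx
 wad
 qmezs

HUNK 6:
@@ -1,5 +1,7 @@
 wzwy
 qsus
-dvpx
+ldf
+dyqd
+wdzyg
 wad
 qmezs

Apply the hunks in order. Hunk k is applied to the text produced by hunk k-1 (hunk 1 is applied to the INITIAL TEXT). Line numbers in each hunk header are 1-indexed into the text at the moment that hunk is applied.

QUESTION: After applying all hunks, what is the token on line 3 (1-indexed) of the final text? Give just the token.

Hunk 1: at line 1 remove [bfw] add [ijpn,tkcge,nlofo] -> 9 lines: wzwy ijpn tkcge nlofo vajnm irpmu zndig wad qmezs
Hunk 2: at line 1 remove [tkcge,nlofo,vajnm] add [kmk] -> 7 lines: wzwy ijpn kmk irpmu zndig wad qmezs
Hunk 3: at line 2 remove [kmk] add [utgm,fbqe] -> 8 lines: wzwy ijpn utgm fbqe irpmu zndig wad qmezs
Hunk 4: at line 1 remove [ijpn,utgm,fbqe] add [qsus] -> 6 lines: wzwy qsus irpmu zndig wad qmezs
Hunk 5: at line 1 remove [irpmu,zndig] add [dvpx] -> 5 lines: wzwy qsus dvpx wad qmezs
Hunk 6: at line 1 remove [dvpx] add [ldf,dyqd,wdzyg] -> 7 lines: wzwy qsus ldf dyqd wdzyg wad qmezs
Final line 3: ldf

Answer: ldf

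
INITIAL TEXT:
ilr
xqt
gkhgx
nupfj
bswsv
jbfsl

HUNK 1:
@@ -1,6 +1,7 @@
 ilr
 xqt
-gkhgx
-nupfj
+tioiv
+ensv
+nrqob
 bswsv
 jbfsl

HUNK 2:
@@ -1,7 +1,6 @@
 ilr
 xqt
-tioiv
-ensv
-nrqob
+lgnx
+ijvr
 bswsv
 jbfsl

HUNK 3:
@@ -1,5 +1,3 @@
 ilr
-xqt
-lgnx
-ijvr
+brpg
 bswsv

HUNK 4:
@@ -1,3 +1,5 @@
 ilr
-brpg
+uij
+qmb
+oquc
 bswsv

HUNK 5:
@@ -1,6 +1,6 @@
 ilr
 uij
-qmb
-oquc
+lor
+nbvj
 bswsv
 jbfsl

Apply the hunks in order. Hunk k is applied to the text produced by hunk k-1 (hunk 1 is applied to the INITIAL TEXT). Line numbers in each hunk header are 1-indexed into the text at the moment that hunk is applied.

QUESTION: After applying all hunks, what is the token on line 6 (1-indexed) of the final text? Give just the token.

Answer: jbfsl

Derivation:
Hunk 1: at line 1 remove [gkhgx,nupfj] add [tioiv,ensv,nrqob] -> 7 lines: ilr xqt tioiv ensv nrqob bswsv jbfsl
Hunk 2: at line 1 remove [tioiv,ensv,nrqob] add [lgnx,ijvr] -> 6 lines: ilr xqt lgnx ijvr bswsv jbfsl
Hunk 3: at line 1 remove [xqt,lgnx,ijvr] add [brpg] -> 4 lines: ilr brpg bswsv jbfsl
Hunk 4: at line 1 remove [brpg] add [uij,qmb,oquc] -> 6 lines: ilr uij qmb oquc bswsv jbfsl
Hunk 5: at line 1 remove [qmb,oquc] add [lor,nbvj] -> 6 lines: ilr uij lor nbvj bswsv jbfsl
Final line 6: jbfsl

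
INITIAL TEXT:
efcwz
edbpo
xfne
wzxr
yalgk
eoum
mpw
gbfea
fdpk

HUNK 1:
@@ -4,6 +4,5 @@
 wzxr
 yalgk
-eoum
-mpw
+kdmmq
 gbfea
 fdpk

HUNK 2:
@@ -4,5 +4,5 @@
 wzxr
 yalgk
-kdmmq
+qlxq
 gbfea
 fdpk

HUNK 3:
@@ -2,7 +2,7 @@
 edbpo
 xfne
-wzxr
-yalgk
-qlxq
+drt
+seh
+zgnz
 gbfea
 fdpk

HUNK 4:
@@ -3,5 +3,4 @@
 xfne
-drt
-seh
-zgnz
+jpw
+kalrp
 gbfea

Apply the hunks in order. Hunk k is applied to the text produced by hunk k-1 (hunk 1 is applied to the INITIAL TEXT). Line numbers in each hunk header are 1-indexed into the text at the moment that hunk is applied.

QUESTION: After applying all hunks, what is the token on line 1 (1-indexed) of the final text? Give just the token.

Hunk 1: at line 4 remove [eoum,mpw] add [kdmmq] -> 8 lines: efcwz edbpo xfne wzxr yalgk kdmmq gbfea fdpk
Hunk 2: at line 4 remove [kdmmq] add [qlxq] -> 8 lines: efcwz edbpo xfne wzxr yalgk qlxq gbfea fdpk
Hunk 3: at line 2 remove [wzxr,yalgk,qlxq] add [drt,seh,zgnz] -> 8 lines: efcwz edbpo xfne drt seh zgnz gbfea fdpk
Hunk 4: at line 3 remove [drt,seh,zgnz] add [jpw,kalrp] -> 7 lines: efcwz edbpo xfne jpw kalrp gbfea fdpk
Final line 1: efcwz

Answer: efcwz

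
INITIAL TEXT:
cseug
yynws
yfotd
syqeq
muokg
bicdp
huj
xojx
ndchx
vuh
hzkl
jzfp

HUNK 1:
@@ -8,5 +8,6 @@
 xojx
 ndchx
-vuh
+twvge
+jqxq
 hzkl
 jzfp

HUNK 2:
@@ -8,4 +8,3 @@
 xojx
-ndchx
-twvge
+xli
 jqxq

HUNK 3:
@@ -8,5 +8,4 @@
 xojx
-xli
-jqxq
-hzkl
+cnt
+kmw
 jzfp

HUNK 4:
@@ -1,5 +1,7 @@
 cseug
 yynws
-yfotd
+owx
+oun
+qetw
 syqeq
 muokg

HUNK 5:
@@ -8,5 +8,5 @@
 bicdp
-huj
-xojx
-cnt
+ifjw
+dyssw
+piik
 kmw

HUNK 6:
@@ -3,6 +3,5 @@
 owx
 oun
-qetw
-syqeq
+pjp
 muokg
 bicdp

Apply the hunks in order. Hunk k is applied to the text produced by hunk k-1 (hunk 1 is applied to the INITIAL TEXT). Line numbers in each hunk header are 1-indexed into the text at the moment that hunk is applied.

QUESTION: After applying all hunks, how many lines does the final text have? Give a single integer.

Answer: 12

Derivation:
Hunk 1: at line 8 remove [vuh] add [twvge,jqxq] -> 13 lines: cseug yynws yfotd syqeq muokg bicdp huj xojx ndchx twvge jqxq hzkl jzfp
Hunk 2: at line 8 remove [ndchx,twvge] add [xli] -> 12 lines: cseug yynws yfotd syqeq muokg bicdp huj xojx xli jqxq hzkl jzfp
Hunk 3: at line 8 remove [xli,jqxq,hzkl] add [cnt,kmw] -> 11 lines: cseug yynws yfotd syqeq muokg bicdp huj xojx cnt kmw jzfp
Hunk 4: at line 1 remove [yfotd] add [owx,oun,qetw] -> 13 lines: cseug yynws owx oun qetw syqeq muokg bicdp huj xojx cnt kmw jzfp
Hunk 5: at line 8 remove [huj,xojx,cnt] add [ifjw,dyssw,piik] -> 13 lines: cseug yynws owx oun qetw syqeq muokg bicdp ifjw dyssw piik kmw jzfp
Hunk 6: at line 3 remove [qetw,syqeq] add [pjp] -> 12 lines: cseug yynws owx oun pjp muokg bicdp ifjw dyssw piik kmw jzfp
Final line count: 12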